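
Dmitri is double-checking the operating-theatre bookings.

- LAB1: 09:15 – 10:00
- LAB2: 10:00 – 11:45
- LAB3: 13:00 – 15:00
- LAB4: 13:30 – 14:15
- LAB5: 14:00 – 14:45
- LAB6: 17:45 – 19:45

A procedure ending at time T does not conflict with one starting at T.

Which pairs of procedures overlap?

LAB3 & LAB4, LAB3 & LAB5, LAB4 & LAB5

Two intervals overlap when each starts before the other ends.
Sorted by start: LAB1, LAB2, LAB3, LAB4, LAB5, LAB6.
LAB2 starts exactly when LAB1 ends (back-to-back, no overlap); LAB1 is clear from here.
LAB3 starts after LAB2 ends; LAB2 is clear from here.
LAB4 starts before LAB3 ends → LAB3 and LAB4 overlap.
LAB5 starts before LAB3 ends → LAB3 and LAB5 overlap.
LAB6 starts after LAB3 ends.
LAB5 starts before LAB4 ends → LAB4 and LAB5 overlap.
LAB6 starts after LAB4 ends.
LAB6 starts after LAB5 ends.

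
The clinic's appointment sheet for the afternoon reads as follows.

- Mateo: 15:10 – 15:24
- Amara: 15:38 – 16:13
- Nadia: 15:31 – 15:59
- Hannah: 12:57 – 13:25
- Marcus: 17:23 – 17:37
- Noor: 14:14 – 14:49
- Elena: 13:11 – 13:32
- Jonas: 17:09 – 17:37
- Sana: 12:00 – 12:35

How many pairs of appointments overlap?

3

Sorted by start: Sana, Hannah, Elena, Noor, Mateo, Nadia, Amara, Jonas, Marcus.
Hannah starts after Sana ends, so nothing later overlaps Sana either.
Elena starts before Hannah ends → Hannah and Elena overlap.
Noor starts after Hannah ends, so nothing later overlaps Hannah either.
Noor starts after Elena ends, so nothing later overlaps Elena either.
Mateo starts after Noor ends, so nothing later overlaps Noor either.
Nadia starts after Mateo ends, so nothing later overlaps Mateo either.
Amara starts before Nadia ends → Nadia and Amara overlap.
Jonas starts after Nadia ends, so nothing later overlaps Nadia either.
Jonas starts after Amara ends, so nothing later overlaps Amara either.
Marcus starts before Jonas ends → Jonas and Marcus overlap.
Overlapping pairs: Amara & Nadia, Elena & Hannah, Jonas & Marcus — 3 in total.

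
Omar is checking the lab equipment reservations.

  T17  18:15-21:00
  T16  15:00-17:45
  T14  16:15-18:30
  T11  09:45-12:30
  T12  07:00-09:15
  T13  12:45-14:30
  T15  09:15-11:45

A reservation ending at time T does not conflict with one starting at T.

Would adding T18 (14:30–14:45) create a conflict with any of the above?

No — it doesn't clash with anything

T12: ends 09:15 at or before T18 starts 14:30 → clear.
T15: ends 11:45 at or before T18 starts 14:30 → clear.
T11: ends 12:30 at or before T18 starts 14:30 → clear.
T13: ends 14:30 at or before T18 starts 14:30 → clear.
T16: starts 15:00 at or after T18 ends 14:45 → clear.
T14: starts 16:15 at or after T18 ends 14:45 → clear.
T17: starts 18:15 at or after T18 ends 14:45 → clear.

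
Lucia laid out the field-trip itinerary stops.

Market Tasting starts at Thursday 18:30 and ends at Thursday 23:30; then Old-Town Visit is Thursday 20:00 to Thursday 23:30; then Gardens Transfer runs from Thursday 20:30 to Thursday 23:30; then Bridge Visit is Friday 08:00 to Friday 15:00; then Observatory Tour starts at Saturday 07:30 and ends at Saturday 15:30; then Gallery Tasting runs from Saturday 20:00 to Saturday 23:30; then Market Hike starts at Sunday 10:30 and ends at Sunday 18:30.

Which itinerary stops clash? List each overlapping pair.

Check each pair: they overlap iff neither finishes before the other starts.
Sorted by start: Market Tasting, Old-Town Visit, Gardens Transfer, Bridge Visit, Observatory Tour, Gallery Tasting, Market Hike.
Old-Town Visit starts before Market Tasting ends → Market Tasting and Old-Town Visit overlap.
Gardens Transfer starts before Market Tasting ends → Market Tasting and Gardens Transfer overlap.
Bridge Visit starts after Market Tasting ends, so nothing later overlaps Market Tasting either.
Gardens Transfer starts before Old-Town Visit ends → Old-Town Visit and Gardens Transfer overlap.
Bridge Visit starts after Old-Town Visit ends, so nothing later overlaps Old-Town Visit either.
Bridge Visit starts after Gardens Transfer ends, so nothing later overlaps Gardens Transfer either.
Observatory Tour starts after Bridge Visit ends, so nothing later overlaps Bridge Visit either.
Gallery Tasting starts after Observatory Tour ends, so nothing later overlaps Observatory Tour either.
Market Hike starts after Gallery Tasting ends.

Gardens Transfer & Market Tasting, Gardens Transfer & Old-Town Visit, Market Tasting & Old-Town Visit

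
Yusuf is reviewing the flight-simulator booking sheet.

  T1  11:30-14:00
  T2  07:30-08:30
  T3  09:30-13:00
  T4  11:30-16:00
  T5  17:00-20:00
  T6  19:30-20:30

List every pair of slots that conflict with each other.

T1 & T3, T1 & T4, T3 & T4, T5 & T6

Sorted by start: T2, T3, T1, T4, T5, T6.
T3 starts after T2 ends — done with T2.
T1 starts before T3 ends → T3 and T1 overlap.
T4 starts before T3 ends → T3 and T4 overlap.
T5 starts after T3 ends — done with T3.
T4 starts before T1 ends → T1 and T4 overlap.
T5 starts after T1 ends — done with T1.
T5 starts after T4 ends — done with T4.
T6 starts before T5 ends → T5 and T6 overlap.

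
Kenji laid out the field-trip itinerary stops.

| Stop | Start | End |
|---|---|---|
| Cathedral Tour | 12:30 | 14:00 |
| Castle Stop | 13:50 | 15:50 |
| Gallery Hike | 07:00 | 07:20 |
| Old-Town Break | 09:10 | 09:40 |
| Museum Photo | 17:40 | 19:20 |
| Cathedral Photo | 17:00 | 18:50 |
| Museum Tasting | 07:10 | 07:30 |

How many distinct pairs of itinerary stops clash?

Sorted by start: Gallery Hike, Museum Tasting, Old-Town Break, Cathedral Tour, Castle Stop, Cathedral Photo, Museum Photo.
Museum Tasting starts before Gallery Hike ends → Gallery Hike and Museum Tasting overlap.
Old-Town Break starts after Gallery Hike ends, so nothing later overlaps Gallery Hike either.
Old-Town Break starts after Museum Tasting ends, so nothing later overlaps Museum Tasting either.
Cathedral Tour starts after Old-Town Break ends, so nothing later overlaps Old-Town Break either.
Castle Stop starts before Cathedral Tour ends → Cathedral Tour and Castle Stop overlap.
Cathedral Photo starts after Cathedral Tour ends, so nothing later overlaps Cathedral Tour either.
Cathedral Photo starts after Castle Stop ends, so nothing later overlaps Castle Stop either.
Museum Photo starts before Cathedral Photo ends → Cathedral Photo and Museum Photo overlap.
Overlapping pairs: Castle Stop & Cathedral Tour, Cathedral Photo & Museum Photo, Gallery Hike & Museum Tasting — 3 in total.

3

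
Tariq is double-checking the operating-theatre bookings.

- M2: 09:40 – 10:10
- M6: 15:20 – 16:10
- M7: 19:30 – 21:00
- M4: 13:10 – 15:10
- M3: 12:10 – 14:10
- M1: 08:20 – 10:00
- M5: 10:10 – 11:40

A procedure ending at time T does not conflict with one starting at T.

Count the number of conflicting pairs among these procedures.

2

Sorted by start: M1, M2, M5, M3, M4, M6, M7.
M2 starts before M1 ends → M1 and M2 overlap.
M5 starts after M1 ends — done with M1.
M5 starts exactly when M2 ends (back-to-back, no overlap) — done with M2.
M3 starts after M5 ends — done with M5.
M4 starts before M3 ends → M3 and M4 overlap.
M6 starts after M3 ends — done with M3.
M6 starts after M4 ends — done with M4.
M7 starts after M6 ends.
Overlapping pairs: M1 & M2, M3 & M4 — 2 in total.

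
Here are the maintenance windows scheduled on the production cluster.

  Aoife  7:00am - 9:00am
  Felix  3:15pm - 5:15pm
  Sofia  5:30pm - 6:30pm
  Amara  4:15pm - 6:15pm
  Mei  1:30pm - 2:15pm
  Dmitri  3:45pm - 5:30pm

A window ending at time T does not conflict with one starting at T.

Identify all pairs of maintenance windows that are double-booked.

Sorted by start: Aoife, Mei, Felix, Dmitri, Amara, Sofia.
Mei starts after Aoife ends; Aoife is clear from here.
Felix starts after Mei ends; Mei is clear from here.
Dmitri starts before Felix ends → Felix and Dmitri overlap.
Amara starts before Felix ends → Felix and Amara overlap.
Sofia starts after Felix ends.
Amara starts before Dmitri ends → Dmitri and Amara overlap.
Sofia starts exactly when Dmitri ends (back-to-back, no overlap).
Sofia starts before Amara ends → Amara and Sofia overlap.

Amara & Dmitri, Amara & Felix, Amara & Sofia, Dmitri & Felix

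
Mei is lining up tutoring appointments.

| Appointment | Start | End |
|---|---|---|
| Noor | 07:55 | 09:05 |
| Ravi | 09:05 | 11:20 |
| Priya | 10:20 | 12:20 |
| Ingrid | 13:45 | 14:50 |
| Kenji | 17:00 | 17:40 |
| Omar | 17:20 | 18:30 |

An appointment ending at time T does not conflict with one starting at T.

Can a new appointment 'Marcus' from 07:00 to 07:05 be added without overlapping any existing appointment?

Noor: starts 07:55 at or after Marcus ends 07:05 → clear.
Ravi: starts 09:05 at or after Marcus ends 07:05 → clear.
Priya: starts 10:20 at or after Marcus ends 07:05 → clear.
Ingrid: starts 13:45 at or after Marcus ends 07:05 → clear.
Kenji: starts 17:00 at or after Marcus ends 07:05 → clear.
Omar: starts 17:20 at or after Marcus ends 07:05 → clear.

Yes — the slot is free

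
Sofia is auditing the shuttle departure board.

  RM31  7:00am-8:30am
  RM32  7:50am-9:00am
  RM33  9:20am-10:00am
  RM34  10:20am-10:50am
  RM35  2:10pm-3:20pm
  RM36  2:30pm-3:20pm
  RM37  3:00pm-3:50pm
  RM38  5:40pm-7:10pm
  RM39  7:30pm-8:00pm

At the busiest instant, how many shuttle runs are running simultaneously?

Sweep the timeline, counting +1 at each start and −1 at each end (ends before starts at a tie):
7:00am start RM31 → 1
7:50am start RM32 → 2
8:30am end RM31 → 1
9:00am end RM32 → 0
9:20am start RM33 → 1
10:00am end RM33 → 0
10:20am start RM34 → 1
10:50am end RM34 → 0
2:10pm start RM35 → 1
2:30pm start RM36 → 2
3:00pm start RM37 → 3
3:20pm end RM35 → 2
3:20pm end RM36 → 1
3:50pm end RM37 → 0
5:40pm start RM38 → 1
7:10pm end RM38 → 0
7:30pm start RM39 → 1
8:00pm end RM39 → 0
Peak is 3, at 3:00pm (RM35, RM36, RM37).

3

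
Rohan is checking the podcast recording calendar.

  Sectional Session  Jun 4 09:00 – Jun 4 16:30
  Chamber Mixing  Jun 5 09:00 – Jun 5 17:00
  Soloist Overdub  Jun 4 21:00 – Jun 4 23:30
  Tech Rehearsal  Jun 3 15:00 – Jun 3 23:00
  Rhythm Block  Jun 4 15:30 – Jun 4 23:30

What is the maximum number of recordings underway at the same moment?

2

Sweep the timeline, counting +1 at each start and −1 at each end (ends before starts at a tie):
Jun 3 15:00 start Tech Rehearsal → 1
Jun 3 23:00 end Tech Rehearsal → 0
Jun 4 09:00 start Sectional Session → 1
Jun 4 15:30 start Rhythm Block → 2
Jun 4 16:30 end Sectional Session → 1
Jun 4 21:00 start Soloist Overdub → 2
Jun 4 23:30 end Rhythm Block → 1
Jun 4 23:30 end Soloist Overdub → 0
Jun 5 09:00 start Chamber Mixing → 1
Jun 5 17:00 end Chamber Mixing → 0
Peak is 2, at Jun 4 15:30 (Rhythm Block, Sectional Session).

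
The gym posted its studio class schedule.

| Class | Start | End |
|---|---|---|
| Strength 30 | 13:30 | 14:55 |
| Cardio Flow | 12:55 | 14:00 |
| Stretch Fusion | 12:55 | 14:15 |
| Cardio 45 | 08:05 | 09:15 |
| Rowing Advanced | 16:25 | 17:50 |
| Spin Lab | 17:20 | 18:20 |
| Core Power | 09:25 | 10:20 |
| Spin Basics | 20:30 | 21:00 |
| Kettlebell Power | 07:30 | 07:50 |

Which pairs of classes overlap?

Sorted by start: Kettlebell Power, Cardio 45, Core Power, Cardio Flow, Stretch Fusion, Strength 30, Rowing Advanced, Spin Lab, Spin Basics.
Cardio 45 starts after Kettlebell Power ends, so Kettlebell Power has no further overlaps.
Core Power starts after Cardio 45 ends, so Cardio 45 has no further overlaps.
Cardio Flow starts after Core Power ends, so Core Power has no further overlaps.
Stretch Fusion starts before Cardio Flow ends → Cardio Flow and Stretch Fusion overlap.
Strength 30 starts before Cardio Flow ends → Cardio Flow and Strength 30 overlap.
Rowing Advanced starts after Cardio Flow ends, so Cardio Flow has no further overlaps.
Strength 30 starts before Stretch Fusion ends → Stretch Fusion and Strength 30 overlap.
Rowing Advanced starts after Stretch Fusion ends, so Stretch Fusion has no further overlaps.
Rowing Advanced starts after Strength 30 ends, so Strength 30 has no further overlaps.
Spin Lab starts before Rowing Advanced ends → Rowing Advanced and Spin Lab overlap.
Spin Basics starts after Rowing Advanced ends.
Spin Basics starts after Spin Lab ends.

Cardio Flow & Strength 30, Cardio Flow & Stretch Fusion, Rowing Advanced & Spin Lab, Strength 30 & Stretch Fusion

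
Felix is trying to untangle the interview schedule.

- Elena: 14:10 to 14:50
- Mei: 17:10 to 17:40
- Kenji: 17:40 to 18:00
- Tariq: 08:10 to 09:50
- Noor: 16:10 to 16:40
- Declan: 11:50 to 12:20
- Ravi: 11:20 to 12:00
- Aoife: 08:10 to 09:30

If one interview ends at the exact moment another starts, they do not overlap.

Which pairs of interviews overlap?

Sorted by start: Aoife, Tariq, Ravi, Declan, Elena, Noor, Mei, Kenji.
Tariq starts before Aoife ends → Aoife and Tariq overlap.
Ravi starts after Aoife ends — done with Aoife.
Ravi starts after Tariq ends — done with Tariq.
Declan starts before Ravi ends → Ravi and Declan overlap.
Elena starts after Ravi ends — done with Ravi.
Elena starts after Declan ends — done with Declan.
Noor starts after Elena ends — done with Elena.
Mei starts after Noor ends — done with Noor.
Kenji starts exactly when Mei ends (back-to-back, no overlap).

Aoife & Tariq, Declan & Ravi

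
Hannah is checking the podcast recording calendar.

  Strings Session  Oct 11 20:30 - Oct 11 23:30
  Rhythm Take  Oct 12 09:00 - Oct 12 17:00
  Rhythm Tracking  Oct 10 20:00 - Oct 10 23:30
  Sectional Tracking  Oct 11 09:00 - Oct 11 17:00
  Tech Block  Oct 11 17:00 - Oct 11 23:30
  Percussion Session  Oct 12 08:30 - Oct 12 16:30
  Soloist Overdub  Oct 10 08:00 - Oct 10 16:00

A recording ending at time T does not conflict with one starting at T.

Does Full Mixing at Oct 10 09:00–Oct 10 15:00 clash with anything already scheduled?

Soloist Overdub: starts Oct 10 08:00 before Full Mixing ends Oct 10 15:00, and ends Oct 10 16:00 after Full Mixing starts Oct 10 09:00 → overlap.
Rhythm Tracking: starts Oct 10 20:00 at or after Full Mixing ends Oct 10 15:00 → clear.
Sectional Tracking: starts Oct 11 09:00 at or after Full Mixing ends Oct 10 15:00 → clear.
Tech Block: starts Oct 11 17:00 at or after Full Mixing ends Oct 10 15:00 → clear.
Strings Session: starts Oct 11 20:30 at or after Full Mixing ends Oct 10 15:00 → clear.
Percussion Session: starts Oct 12 08:30 at or after Full Mixing ends Oct 10 15:00 → clear.
Rhythm Take: starts Oct 12 09:00 at or after Full Mixing ends Oct 10 15:00 → clear.
Full Mixing overlaps Soloist Overdub.

Yes — it overlaps Soloist Overdub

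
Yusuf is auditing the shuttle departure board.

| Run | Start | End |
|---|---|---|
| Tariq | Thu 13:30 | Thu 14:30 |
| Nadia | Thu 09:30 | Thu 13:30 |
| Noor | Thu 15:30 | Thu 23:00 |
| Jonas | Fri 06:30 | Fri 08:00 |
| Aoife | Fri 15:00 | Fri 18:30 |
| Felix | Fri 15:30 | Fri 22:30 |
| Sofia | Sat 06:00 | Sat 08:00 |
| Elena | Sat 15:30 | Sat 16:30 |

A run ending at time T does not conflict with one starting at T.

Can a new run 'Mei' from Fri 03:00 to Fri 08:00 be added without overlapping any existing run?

Nadia: ends Thu 13:30 at or before Mei starts Fri 03:00 → clear.
Tariq: ends Thu 14:30 at or before Mei starts Fri 03:00 → clear.
Noor: ends Thu 23:00 at or before Mei starts Fri 03:00 → clear.
Jonas: starts Fri 06:30 before Mei ends Fri 08:00, and ends Fri 08:00 after Mei starts Fri 03:00 → overlap.
Aoife: starts Fri 15:00 at or after Mei ends Fri 08:00 → clear.
Felix: starts Fri 15:30 at or after Mei ends Fri 08:00 → clear.
Sofia: starts Sat 06:00 at or after Mei ends Fri 08:00 → clear.
Elena: starts Sat 15:30 at or after Mei ends Fri 08:00 → clear.
Mei overlaps Jonas.

No — it overlaps Jonas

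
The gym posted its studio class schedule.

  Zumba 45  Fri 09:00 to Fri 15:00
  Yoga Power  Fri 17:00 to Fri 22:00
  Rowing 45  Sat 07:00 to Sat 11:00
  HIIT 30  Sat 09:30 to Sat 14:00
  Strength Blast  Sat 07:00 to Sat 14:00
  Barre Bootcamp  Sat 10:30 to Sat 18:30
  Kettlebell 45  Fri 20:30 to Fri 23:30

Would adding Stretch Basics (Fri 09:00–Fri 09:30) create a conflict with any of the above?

Zumba 45: starts Fri 09:00 before Stretch Basics ends Fri 09:30, and ends Fri 15:00 after Stretch Basics starts Fri 09:00 → overlap.
Yoga Power: starts Fri 17:00 at or after Stretch Basics ends Fri 09:30 → clear.
Kettlebell 45: starts Fri 20:30 at or after Stretch Basics ends Fri 09:30 → clear.
Strength Blast: starts Sat 07:00 at or after Stretch Basics ends Fri 09:30 → clear.
Rowing 45: starts Sat 07:00 at or after Stretch Basics ends Fri 09:30 → clear.
HIIT 30: starts Sat 09:30 at or after Stretch Basics ends Fri 09:30 → clear.
Barre Bootcamp: starts Sat 10:30 at or after Stretch Basics ends Fri 09:30 → clear.
Stretch Basics overlaps Zumba 45.

Yes — it overlaps Zumba 45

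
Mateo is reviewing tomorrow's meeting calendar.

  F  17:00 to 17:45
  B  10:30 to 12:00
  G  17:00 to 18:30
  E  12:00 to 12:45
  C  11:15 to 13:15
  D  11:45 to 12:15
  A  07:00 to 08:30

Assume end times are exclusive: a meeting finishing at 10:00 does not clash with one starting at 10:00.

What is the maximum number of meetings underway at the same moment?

Walk through starts and ends in time order (an end at T is processed before a start at T):
07:00 start A → 1
08:30 end A → 0
10:30 start B → 1
11:15 start C → 2
11:45 start D → 3
12:00 end B → 2
12:00 start E → 3
12:15 end D → 2
12:45 end E → 1
13:15 end C → 0
17:00 start F → 1
17:00 start G → 2
17:45 end F → 1
18:30 end G → 0
Peak is 3, at 11:45 (B, C, D).

3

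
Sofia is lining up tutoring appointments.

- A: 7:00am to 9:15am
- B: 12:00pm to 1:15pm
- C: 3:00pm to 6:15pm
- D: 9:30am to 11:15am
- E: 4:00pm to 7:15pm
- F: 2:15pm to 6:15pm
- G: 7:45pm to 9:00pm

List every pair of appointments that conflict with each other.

C & E, C & F, E & F

Two intervals overlap when each starts before the other ends.
Sorted by start: A, D, B, F, C, E, G.
D starts after A ends; A is clear from here.
B starts after D ends; D is clear from here.
F starts after B ends; B is clear from here.
C starts before F ends → F and C overlap.
E starts before F ends → F and E overlap.
G starts after F ends.
E starts before C ends → C and E overlap.
G starts after C ends.
G starts after E ends.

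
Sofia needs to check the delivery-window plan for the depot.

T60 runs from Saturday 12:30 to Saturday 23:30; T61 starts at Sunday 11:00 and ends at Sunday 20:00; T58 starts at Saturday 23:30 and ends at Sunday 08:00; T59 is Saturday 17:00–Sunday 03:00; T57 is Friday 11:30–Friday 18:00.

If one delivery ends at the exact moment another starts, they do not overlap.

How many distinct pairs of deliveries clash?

2

Sorted by start: T57, T60, T59, T58, T61.
T60 starts after T57 ends — done with T57.
T59 starts before T60 ends → T60 and T59 overlap.
T58 starts exactly when T60 ends (back-to-back, no overlap) — done with T60.
T58 starts before T59 ends → T59 and T58 overlap.
T61 starts after T59 ends.
T61 starts after T58 ends.
Overlapping pairs: T58 & T59, T59 & T60 — 2 in total.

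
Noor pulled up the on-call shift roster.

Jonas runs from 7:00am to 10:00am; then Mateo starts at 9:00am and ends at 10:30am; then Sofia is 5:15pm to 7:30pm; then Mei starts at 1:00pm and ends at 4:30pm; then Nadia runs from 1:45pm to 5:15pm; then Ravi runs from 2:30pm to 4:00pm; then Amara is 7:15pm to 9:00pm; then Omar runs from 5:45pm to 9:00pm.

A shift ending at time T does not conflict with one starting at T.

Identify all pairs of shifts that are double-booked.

Sorted by start: Jonas, Mateo, Mei, Nadia, Ravi, Sofia, Omar, Amara.
Mateo starts before Jonas ends → Jonas and Mateo overlap.
Mei starts after Jonas ends — done with Jonas.
Mei starts after Mateo ends — done with Mateo.
Nadia starts before Mei ends → Mei and Nadia overlap.
Ravi starts before Mei ends → Mei and Ravi overlap.
Sofia starts after Mei ends — done with Mei.
Ravi starts before Nadia ends → Nadia and Ravi overlap.
Sofia starts exactly when Nadia ends (back-to-back, no overlap) — done with Nadia.
Sofia starts after Ravi ends — done with Ravi.
Omar starts before Sofia ends → Sofia and Omar overlap.
Amara starts before Sofia ends → Sofia and Amara overlap.
Amara starts before Omar ends → Omar and Amara overlap.

Amara & Omar, Amara & Sofia, Jonas & Mateo, Mei & Nadia, Mei & Ravi, Nadia & Ravi, Omar & Sofia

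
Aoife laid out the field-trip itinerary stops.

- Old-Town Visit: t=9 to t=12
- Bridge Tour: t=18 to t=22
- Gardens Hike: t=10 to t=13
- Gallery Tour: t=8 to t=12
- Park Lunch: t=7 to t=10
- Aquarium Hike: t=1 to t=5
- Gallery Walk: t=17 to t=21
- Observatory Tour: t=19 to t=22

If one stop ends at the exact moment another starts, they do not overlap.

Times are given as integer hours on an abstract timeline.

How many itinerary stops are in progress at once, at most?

3

Sweep the timeline, counting +1 at each start and −1 at each end (ends before starts at a tie):
t=1 start Aquarium Hike → 1
t=5 end Aquarium Hike → 0
t=7 start Park Lunch → 1
t=8 start Gallery Tour → 2
t=9 start Old-Town Visit → 3
t=10 end Park Lunch → 2
t=10 start Gardens Hike → 3
t=12 end Gallery Tour → 2
t=12 end Old-Town Visit → 1
t=13 end Gardens Hike → 0
t=17 start Gallery Walk → 1
t=18 start Bridge Tour → 2
t=19 start Observatory Tour → 3
t=21 end Gallery Walk → 2
t=22 end Bridge Tour → 1
t=22 end Observatory Tour → 0
Peak is 3, at t=9 (Gallery Tour, Old-Town Visit, Park Lunch).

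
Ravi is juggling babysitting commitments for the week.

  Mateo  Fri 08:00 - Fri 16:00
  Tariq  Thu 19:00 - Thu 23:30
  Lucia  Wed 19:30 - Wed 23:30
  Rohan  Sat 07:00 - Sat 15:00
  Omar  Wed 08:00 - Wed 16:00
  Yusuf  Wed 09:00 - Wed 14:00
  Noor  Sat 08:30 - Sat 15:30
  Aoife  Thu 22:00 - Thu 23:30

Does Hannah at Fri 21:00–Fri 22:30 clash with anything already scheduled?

No — it doesn't clash with anything

Omar: ends Wed 16:00 at or before Hannah starts Fri 21:00 → clear.
Yusuf: ends Wed 14:00 at or before Hannah starts Fri 21:00 → clear.
Lucia: ends Wed 23:30 at or before Hannah starts Fri 21:00 → clear.
Tariq: ends Thu 23:30 at or before Hannah starts Fri 21:00 → clear.
Aoife: ends Thu 23:30 at or before Hannah starts Fri 21:00 → clear.
Mateo: ends Fri 16:00 at or before Hannah starts Fri 21:00 → clear.
Rohan: starts Sat 07:00 at or after Hannah ends Fri 22:30 → clear.
Noor: starts Sat 08:30 at or after Hannah ends Fri 22:30 → clear.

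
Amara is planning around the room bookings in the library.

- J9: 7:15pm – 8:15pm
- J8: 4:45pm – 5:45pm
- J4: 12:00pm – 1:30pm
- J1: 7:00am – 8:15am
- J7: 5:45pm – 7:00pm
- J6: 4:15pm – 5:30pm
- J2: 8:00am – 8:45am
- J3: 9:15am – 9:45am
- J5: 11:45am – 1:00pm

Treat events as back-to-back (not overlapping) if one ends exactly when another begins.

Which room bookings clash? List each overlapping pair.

J1 & J2, J4 & J5, J6 & J8

Sorted by start: J1, J2, J3, J5, J4, J6, J8, J7, J9.
J2 starts before J1 ends → J1 and J2 overlap.
J3 starts after J1 ends — done with J1.
J3 starts after J2 ends — done with J2.
J5 starts after J3 ends — done with J3.
J4 starts before J5 ends → J5 and J4 overlap.
J6 starts after J5 ends — done with J5.
J6 starts after J4 ends — done with J4.
J8 starts before J6 ends → J6 and J8 overlap.
J7 starts after J6 ends — done with J6.
J7 starts exactly when J8 ends (back-to-back, no overlap) — done with J8.
J9 starts after J7 ends.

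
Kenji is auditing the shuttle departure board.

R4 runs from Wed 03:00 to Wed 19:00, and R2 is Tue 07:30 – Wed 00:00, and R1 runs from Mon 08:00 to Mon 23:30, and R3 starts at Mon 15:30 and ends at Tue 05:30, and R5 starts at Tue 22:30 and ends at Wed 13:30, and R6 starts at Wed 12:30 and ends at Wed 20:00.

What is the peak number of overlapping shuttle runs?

3

Sweep the timeline, counting +1 at each start and −1 at each end (ends before starts at a tie):
Mon 08:00 start R1 → 1
Mon 15:30 start R3 → 2
Mon 23:30 end R1 → 1
Tue 05:30 end R3 → 0
Tue 07:30 start R2 → 1
Tue 22:30 start R5 → 2
Wed 00:00 end R2 → 1
Wed 03:00 start R4 → 2
Wed 12:30 start R6 → 3
Wed 13:30 end R5 → 2
Wed 19:00 end R4 → 1
Wed 20:00 end R6 → 0
Peak is 3, at Wed 12:30 (R4, R5, R6).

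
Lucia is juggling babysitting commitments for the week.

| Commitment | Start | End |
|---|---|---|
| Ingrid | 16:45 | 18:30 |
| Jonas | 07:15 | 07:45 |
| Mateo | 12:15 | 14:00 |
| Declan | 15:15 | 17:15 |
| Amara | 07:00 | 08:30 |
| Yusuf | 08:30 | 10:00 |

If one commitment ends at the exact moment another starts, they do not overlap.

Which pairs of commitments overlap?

Sorted by start: Amara, Jonas, Yusuf, Mateo, Declan, Ingrid.
Jonas starts before Amara ends → Amara and Jonas overlap.
Yusuf starts exactly when Amara ends (back-to-back, no overlap); Amara is clear from here.
Yusuf starts after Jonas ends; Jonas is clear from here.
Mateo starts after Yusuf ends; Yusuf is clear from here.
Declan starts after Mateo ends; Mateo is clear from here.
Ingrid starts before Declan ends → Declan and Ingrid overlap.

Amara & Jonas, Declan & Ingrid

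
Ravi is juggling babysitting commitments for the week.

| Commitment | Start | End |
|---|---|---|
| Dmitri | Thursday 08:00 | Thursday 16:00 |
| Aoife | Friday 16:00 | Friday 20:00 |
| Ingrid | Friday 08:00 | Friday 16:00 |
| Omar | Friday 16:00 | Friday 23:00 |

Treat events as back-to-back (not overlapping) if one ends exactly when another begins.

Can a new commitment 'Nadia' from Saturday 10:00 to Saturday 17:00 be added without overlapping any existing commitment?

Yes — the slot is free

Dmitri: ends Thursday 16:00 at or before Nadia starts Saturday 10:00 → clear.
Ingrid: ends Friday 16:00 at or before Nadia starts Saturday 10:00 → clear.
Aoife: ends Friday 20:00 at or before Nadia starts Saturday 10:00 → clear.
Omar: ends Friday 23:00 at or before Nadia starts Saturday 10:00 → clear.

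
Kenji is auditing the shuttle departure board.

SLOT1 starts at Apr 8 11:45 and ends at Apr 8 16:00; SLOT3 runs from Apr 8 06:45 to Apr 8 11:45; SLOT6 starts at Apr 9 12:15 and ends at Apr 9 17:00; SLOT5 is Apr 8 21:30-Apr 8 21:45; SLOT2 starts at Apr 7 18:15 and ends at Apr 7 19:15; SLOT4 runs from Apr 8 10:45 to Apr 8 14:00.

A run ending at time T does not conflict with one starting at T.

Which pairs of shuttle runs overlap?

Sorted by start: SLOT2, SLOT3, SLOT4, SLOT1, SLOT5, SLOT6.
SLOT3 starts after SLOT2 ends, so nothing later overlaps SLOT2 either.
SLOT4 starts before SLOT3 ends → SLOT3 and SLOT4 overlap.
SLOT1 starts exactly when SLOT3 ends (back-to-back, no overlap), so nothing later overlaps SLOT3 either.
SLOT1 starts before SLOT4 ends → SLOT4 and SLOT1 overlap.
SLOT5 starts after SLOT4 ends, so nothing later overlaps SLOT4 either.
SLOT5 starts after SLOT1 ends, so nothing later overlaps SLOT1 either.
SLOT6 starts after SLOT5 ends.

SLOT1 & SLOT4, SLOT3 & SLOT4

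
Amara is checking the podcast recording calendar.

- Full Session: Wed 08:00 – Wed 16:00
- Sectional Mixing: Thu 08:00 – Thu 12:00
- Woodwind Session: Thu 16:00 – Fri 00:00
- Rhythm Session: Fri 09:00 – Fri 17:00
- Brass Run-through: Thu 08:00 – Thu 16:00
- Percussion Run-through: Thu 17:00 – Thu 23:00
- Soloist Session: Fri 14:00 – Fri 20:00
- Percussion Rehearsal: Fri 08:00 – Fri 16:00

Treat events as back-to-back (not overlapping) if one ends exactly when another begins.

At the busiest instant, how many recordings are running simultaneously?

Sweep the timeline, counting +1 at each start and −1 at each end (ends before starts at a tie):
Wed 08:00 start Full Session → 1
Wed 16:00 end Full Session → 0
Thu 08:00 start Brass Run-through → 1
Thu 08:00 start Sectional Mixing → 2
Thu 12:00 end Sectional Mixing → 1
Thu 16:00 end Brass Run-through → 0
Thu 16:00 start Woodwind Session → 1
Thu 17:00 start Percussion Run-through → 2
Thu 23:00 end Percussion Run-through → 1
Fri 00:00 end Woodwind Session → 0
Fri 08:00 start Percussion Rehearsal → 1
Fri 09:00 start Rhythm Session → 2
Fri 14:00 start Soloist Session → 3
Fri 16:00 end Percussion Rehearsal → 2
Fri 17:00 end Rhythm Session → 1
Fri 20:00 end Soloist Session → 0
Peak is 3, at Fri 14:00 (Percussion Rehearsal, Rhythm Session, Soloist Session).

3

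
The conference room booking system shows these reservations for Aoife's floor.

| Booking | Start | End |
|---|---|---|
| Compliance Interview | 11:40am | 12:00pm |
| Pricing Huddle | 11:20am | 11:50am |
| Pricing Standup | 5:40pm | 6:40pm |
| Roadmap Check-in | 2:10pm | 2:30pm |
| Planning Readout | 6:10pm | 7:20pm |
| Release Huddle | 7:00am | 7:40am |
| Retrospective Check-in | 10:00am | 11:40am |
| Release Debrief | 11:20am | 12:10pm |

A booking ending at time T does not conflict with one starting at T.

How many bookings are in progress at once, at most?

Sweep the timeline, counting +1 at each start and −1 at each end (ends before starts at a tie):
7:00am start Release Huddle → 1
7:40am end Release Huddle → 0
10:00am start Retrospective Check-in → 1
11:20am start Pricing Huddle → 2
11:20am start Release Debrief → 3
11:40am end Retrospective Check-in → 2
11:40am start Compliance Interview → 3
11:50am end Pricing Huddle → 2
12:00pm end Compliance Interview → 1
12:10pm end Release Debrief → 0
2:10pm start Roadmap Check-in → 1
2:30pm end Roadmap Check-in → 0
5:40pm start Pricing Standup → 1
6:10pm start Planning Readout → 2
6:40pm end Pricing Standup → 1
7:20pm end Planning Readout → 0
Peak is 3, at 11:20am (Pricing Huddle, Release Debrief, Retrospective Check-in).

3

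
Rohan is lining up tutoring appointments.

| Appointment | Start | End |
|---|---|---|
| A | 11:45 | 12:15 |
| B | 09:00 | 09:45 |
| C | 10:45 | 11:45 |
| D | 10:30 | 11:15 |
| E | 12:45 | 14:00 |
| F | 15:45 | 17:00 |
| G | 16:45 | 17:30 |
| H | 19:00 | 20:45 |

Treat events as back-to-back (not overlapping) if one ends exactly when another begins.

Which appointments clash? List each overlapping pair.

Two intervals overlap when each starts before the other ends.
Sorted by start: B, D, C, A, E, F, G, H.
D starts after B ends; B is clear from here.
C starts before D ends → D and C overlap.
A starts after D ends; D is clear from here.
A starts exactly when C ends (back-to-back, no overlap); C is clear from here.
E starts after A ends; A is clear from here.
F starts after E ends; E is clear from here.
G starts before F ends → F and G overlap.
H starts after F ends.
H starts after G ends.

C & D, F & G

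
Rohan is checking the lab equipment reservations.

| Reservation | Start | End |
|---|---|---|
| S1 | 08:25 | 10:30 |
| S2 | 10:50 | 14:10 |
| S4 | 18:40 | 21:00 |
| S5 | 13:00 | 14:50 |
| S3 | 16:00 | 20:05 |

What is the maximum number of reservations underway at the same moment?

2

Sweep the timeline, counting +1 at each start and −1 at each end (ends before starts at a tie):
08:25 start S1 → 1
10:30 end S1 → 0
10:50 start S2 → 1
13:00 start S5 → 2
14:10 end S2 → 1
14:50 end S5 → 0
16:00 start S3 → 1
18:40 start S4 → 2
20:05 end S3 → 1
21:00 end S4 → 0
Peak is 2, at 13:00 (S2, S5).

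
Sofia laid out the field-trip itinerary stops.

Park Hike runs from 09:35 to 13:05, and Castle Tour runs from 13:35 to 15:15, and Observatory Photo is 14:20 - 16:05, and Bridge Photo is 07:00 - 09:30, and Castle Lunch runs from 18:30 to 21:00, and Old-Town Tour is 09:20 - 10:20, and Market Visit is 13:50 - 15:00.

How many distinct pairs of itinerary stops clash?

5

Check each pair: they overlap iff neither finishes before the other starts.
Sorted by start: Bridge Photo, Old-Town Tour, Park Hike, Castle Tour, Market Visit, Observatory Photo, Castle Lunch.
Old-Town Tour starts before Bridge Photo ends → Bridge Photo and Old-Town Tour overlap.
Park Hike starts after Bridge Photo ends, so Bridge Photo has no further overlaps.
Park Hike starts before Old-Town Tour ends → Old-Town Tour and Park Hike overlap.
Castle Tour starts after Old-Town Tour ends, so Old-Town Tour has no further overlaps.
Castle Tour starts after Park Hike ends, so Park Hike has no further overlaps.
Market Visit starts before Castle Tour ends → Castle Tour and Market Visit overlap.
Observatory Photo starts before Castle Tour ends → Castle Tour and Observatory Photo overlap.
Castle Lunch starts after Castle Tour ends.
Observatory Photo starts before Market Visit ends → Market Visit and Observatory Photo overlap.
Castle Lunch starts after Market Visit ends.
Castle Lunch starts after Observatory Photo ends.
Overlapping pairs: Bridge Photo & Old-Town Tour, Castle Tour & Market Visit, Castle Tour & Observatory Photo, Market Visit & Observatory Photo, Old-Town Tour & Park Hike — 5 in total.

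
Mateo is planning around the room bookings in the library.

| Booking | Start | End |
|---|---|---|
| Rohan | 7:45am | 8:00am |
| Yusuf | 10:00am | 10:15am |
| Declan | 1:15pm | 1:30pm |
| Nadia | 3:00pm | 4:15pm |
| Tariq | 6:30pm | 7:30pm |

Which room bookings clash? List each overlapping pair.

none

Sorted by start: Rohan, Yusuf, Declan, Nadia, Tariq.
Yusuf starts after Rohan ends, so Rohan has no further overlaps.
Declan starts after Yusuf ends, so Yusuf has no further overlaps.
Nadia starts after Declan ends, so Declan has no further overlaps.
Tariq starts after Nadia ends.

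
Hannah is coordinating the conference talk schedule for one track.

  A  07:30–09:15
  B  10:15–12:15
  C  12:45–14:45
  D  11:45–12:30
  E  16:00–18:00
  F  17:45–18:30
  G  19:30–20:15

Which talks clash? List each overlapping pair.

B & D, E & F

Sorted by start: A, B, D, C, E, F, G.
B starts after A ends, so nothing later overlaps A either.
D starts before B ends → B and D overlap.
C starts after B ends, so nothing later overlaps B either.
C starts after D ends, so nothing later overlaps D either.
E starts after C ends, so nothing later overlaps C either.
F starts before E ends → E and F overlap.
G starts after E ends.
G starts after F ends.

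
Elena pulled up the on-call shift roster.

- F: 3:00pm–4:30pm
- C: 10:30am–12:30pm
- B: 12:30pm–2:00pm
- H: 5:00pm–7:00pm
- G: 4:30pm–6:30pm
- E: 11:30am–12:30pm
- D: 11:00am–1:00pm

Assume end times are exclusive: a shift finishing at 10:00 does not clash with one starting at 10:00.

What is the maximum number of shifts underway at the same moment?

Sort all start/end points and keep a running count:
10:30am start C → 1
11:00am start D → 2
11:30am start E → 3
12:30pm end C → 2
12:30pm end E → 1
12:30pm start B → 2
1:00pm end D → 1
2:00pm end B → 0
3:00pm start F → 1
4:30pm end F → 0
4:30pm start G → 1
5:00pm start H → 2
6:30pm end G → 1
7:00pm end H → 0
Peak is 3, at 11:30am (C, D, E).

3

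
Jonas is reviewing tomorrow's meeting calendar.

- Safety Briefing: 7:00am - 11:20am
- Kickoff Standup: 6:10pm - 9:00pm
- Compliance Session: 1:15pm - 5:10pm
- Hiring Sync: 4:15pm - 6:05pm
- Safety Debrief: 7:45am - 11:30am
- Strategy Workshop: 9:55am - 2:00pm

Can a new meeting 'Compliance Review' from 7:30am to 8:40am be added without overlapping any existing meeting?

Safety Briefing: starts 7:00am before Compliance Review ends 8:40am, and ends 11:20am after Compliance Review starts 7:30am → overlap.
Safety Debrief: starts 7:45am before Compliance Review ends 8:40am, and ends 11:30am after Compliance Review starts 7:30am → overlap.
Strategy Workshop: starts 9:55am at or after Compliance Review ends 8:40am → clear.
Compliance Session: starts 1:15pm at or after Compliance Review ends 8:40am → clear.
Hiring Sync: starts 4:15pm at or after Compliance Review ends 8:40am → clear.
Kickoff Standup: starts 6:10pm at or after Compliance Review ends 8:40am → clear.
Compliance Review overlaps Safety Briefing, Safety Debrief.

No — it overlaps Safety Briefing, Safety Debrief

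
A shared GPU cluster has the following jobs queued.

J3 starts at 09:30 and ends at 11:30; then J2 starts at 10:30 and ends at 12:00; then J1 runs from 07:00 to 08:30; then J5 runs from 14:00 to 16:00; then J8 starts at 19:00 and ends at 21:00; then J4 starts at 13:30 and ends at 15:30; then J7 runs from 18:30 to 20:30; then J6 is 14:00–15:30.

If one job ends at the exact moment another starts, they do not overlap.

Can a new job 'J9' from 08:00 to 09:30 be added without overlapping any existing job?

J1: starts 07:00 before J9 ends 09:30, and ends 08:30 after J9 starts 08:00 → overlap.
J3: starts 09:30 at or after J9 ends 09:30 → clear.
J2: starts 10:30 at or after J9 ends 09:30 → clear.
J4: starts 13:30 at or after J9 ends 09:30 → clear.
J5: starts 14:00 at or after J9 ends 09:30 → clear.
J6: starts 14:00 at or after J9 ends 09:30 → clear.
J7: starts 18:30 at or after J9 ends 09:30 → clear.
J8: starts 19:00 at or after J9 ends 09:30 → clear.
J9 overlaps J1.

No — it overlaps J1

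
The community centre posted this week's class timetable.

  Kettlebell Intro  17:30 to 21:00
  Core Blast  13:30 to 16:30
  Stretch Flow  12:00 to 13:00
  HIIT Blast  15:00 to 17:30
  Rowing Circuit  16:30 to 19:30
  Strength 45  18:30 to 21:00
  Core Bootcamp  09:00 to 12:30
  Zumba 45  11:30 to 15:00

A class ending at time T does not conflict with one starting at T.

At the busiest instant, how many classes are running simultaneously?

3

Sweep the timeline, counting +1 at each start and −1 at each end (ends before starts at a tie):
09:00 start Core Bootcamp → 1
11:30 start Zumba 45 → 2
12:00 start Stretch Flow → 3
12:30 end Core Bootcamp → 2
13:00 end Stretch Flow → 1
13:30 start Core Blast → 2
15:00 end Zumba 45 → 1
15:00 start HIIT Blast → 2
16:30 end Core Blast → 1
16:30 start Rowing Circuit → 2
17:30 end HIIT Blast → 1
17:30 start Kettlebell Intro → 2
18:30 start Strength 45 → 3
19:30 end Rowing Circuit → 2
21:00 end Kettlebell Intro → 1
21:00 end Strength 45 → 0
Peak is 3, at 12:00 (Core Bootcamp, Stretch Flow, Zumba 45).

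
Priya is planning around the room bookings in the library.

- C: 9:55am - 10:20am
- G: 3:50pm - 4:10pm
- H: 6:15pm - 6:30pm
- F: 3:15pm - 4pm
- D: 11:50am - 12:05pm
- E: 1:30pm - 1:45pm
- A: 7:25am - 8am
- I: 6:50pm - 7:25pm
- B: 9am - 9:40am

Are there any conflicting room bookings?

Yes

Sorted by start: A, B, C, D, E, F, G, H, I.
B starts after A ends; A is clear from here.
C starts after B ends; B is clear from here.
D starts after C ends; C is clear from here.
E starts after D ends; D is clear from here.
F starts after E ends; E is clear from here.
G starts before F ends → F and G overlap.
That's a conflict, so the schedule is not conflict-free.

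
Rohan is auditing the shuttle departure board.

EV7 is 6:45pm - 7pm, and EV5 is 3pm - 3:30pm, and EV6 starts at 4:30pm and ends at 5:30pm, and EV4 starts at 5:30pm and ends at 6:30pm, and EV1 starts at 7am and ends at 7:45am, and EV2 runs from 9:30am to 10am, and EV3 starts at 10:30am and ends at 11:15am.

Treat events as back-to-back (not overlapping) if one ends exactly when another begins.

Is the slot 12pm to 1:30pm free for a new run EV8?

Yes — the slot is free

EV1: ends 7:45am at or before EV8 starts 12pm → clear.
EV2: ends 10am at or before EV8 starts 12pm → clear.
EV3: ends 11:15am at or before EV8 starts 12pm → clear.
EV5: starts 3pm at or after EV8 ends 1:30pm → clear.
EV6: starts 4:30pm at or after EV8 ends 1:30pm → clear.
EV4: starts 5:30pm at or after EV8 ends 1:30pm → clear.
EV7: starts 6:45pm at or after EV8 ends 1:30pm → clear.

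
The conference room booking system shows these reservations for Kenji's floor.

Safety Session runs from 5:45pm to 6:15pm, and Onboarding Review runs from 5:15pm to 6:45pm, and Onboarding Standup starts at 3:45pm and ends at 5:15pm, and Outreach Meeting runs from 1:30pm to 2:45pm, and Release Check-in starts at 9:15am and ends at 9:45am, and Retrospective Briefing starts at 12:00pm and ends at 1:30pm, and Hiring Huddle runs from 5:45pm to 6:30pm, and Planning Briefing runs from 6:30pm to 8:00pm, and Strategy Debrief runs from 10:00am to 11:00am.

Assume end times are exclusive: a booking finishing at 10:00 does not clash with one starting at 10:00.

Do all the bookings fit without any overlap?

No

Check each pair: they overlap iff neither finishes before the other starts.
Sorted by start: Release Check-in, Strategy Debrief, Retrospective Briefing, Outreach Meeting, Onboarding Standup, Onboarding Review, Hiring Huddle, Safety Session, Planning Briefing.
Strategy Debrief starts after Release Check-in ends, so Release Check-in has no further overlaps.
Retrospective Briefing starts after Strategy Debrief ends, so Strategy Debrief has no further overlaps.
Outreach Meeting starts exactly when Retrospective Briefing ends (back-to-back, no overlap), so Retrospective Briefing has no further overlaps.
Onboarding Standup starts after Outreach Meeting ends, so Outreach Meeting has no further overlaps.
Onboarding Review starts exactly when Onboarding Standup ends (back-to-back, no overlap), so Onboarding Standup has no further overlaps.
Hiring Huddle starts before Onboarding Review ends → Onboarding Review and Hiring Huddle overlap.
That's a conflict, so the schedule is not conflict-free.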